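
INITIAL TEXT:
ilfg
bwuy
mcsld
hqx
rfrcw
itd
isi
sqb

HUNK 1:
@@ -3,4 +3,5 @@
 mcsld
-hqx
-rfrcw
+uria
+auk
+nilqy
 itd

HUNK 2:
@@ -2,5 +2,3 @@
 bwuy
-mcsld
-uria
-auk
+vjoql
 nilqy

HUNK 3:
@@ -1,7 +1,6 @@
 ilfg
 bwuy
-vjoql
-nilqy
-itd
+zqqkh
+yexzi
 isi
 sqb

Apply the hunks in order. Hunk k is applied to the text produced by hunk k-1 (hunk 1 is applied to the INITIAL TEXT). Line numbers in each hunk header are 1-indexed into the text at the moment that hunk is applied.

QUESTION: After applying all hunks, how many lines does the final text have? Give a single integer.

Answer: 6

Derivation:
Hunk 1: at line 3 remove [hqx,rfrcw] add [uria,auk,nilqy] -> 9 lines: ilfg bwuy mcsld uria auk nilqy itd isi sqb
Hunk 2: at line 2 remove [mcsld,uria,auk] add [vjoql] -> 7 lines: ilfg bwuy vjoql nilqy itd isi sqb
Hunk 3: at line 1 remove [vjoql,nilqy,itd] add [zqqkh,yexzi] -> 6 lines: ilfg bwuy zqqkh yexzi isi sqb
Final line count: 6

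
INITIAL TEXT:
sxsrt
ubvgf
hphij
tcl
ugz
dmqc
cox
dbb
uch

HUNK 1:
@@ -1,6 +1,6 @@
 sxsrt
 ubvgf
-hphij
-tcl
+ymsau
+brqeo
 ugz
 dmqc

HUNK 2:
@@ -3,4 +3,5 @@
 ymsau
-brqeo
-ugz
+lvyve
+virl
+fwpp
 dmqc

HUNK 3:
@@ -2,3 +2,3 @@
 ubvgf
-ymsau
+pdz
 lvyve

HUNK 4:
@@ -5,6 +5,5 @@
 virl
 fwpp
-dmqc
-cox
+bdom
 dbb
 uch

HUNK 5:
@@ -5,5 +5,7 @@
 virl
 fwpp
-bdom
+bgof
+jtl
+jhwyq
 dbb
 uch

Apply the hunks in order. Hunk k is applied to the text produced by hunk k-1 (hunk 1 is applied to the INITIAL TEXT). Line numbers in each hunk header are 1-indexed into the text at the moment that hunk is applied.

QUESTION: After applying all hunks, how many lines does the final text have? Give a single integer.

Hunk 1: at line 1 remove [hphij,tcl] add [ymsau,brqeo] -> 9 lines: sxsrt ubvgf ymsau brqeo ugz dmqc cox dbb uch
Hunk 2: at line 3 remove [brqeo,ugz] add [lvyve,virl,fwpp] -> 10 lines: sxsrt ubvgf ymsau lvyve virl fwpp dmqc cox dbb uch
Hunk 3: at line 2 remove [ymsau] add [pdz] -> 10 lines: sxsrt ubvgf pdz lvyve virl fwpp dmqc cox dbb uch
Hunk 4: at line 5 remove [dmqc,cox] add [bdom] -> 9 lines: sxsrt ubvgf pdz lvyve virl fwpp bdom dbb uch
Hunk 5: at line 5 remove [bdom] add [bgof,jtl,jhwyq] -> 11 lines: sxsrt ubvgf pdz lvyve virl fwpp bgof jtl jhwyq dbb uch
Final line count: 11

Answer: 11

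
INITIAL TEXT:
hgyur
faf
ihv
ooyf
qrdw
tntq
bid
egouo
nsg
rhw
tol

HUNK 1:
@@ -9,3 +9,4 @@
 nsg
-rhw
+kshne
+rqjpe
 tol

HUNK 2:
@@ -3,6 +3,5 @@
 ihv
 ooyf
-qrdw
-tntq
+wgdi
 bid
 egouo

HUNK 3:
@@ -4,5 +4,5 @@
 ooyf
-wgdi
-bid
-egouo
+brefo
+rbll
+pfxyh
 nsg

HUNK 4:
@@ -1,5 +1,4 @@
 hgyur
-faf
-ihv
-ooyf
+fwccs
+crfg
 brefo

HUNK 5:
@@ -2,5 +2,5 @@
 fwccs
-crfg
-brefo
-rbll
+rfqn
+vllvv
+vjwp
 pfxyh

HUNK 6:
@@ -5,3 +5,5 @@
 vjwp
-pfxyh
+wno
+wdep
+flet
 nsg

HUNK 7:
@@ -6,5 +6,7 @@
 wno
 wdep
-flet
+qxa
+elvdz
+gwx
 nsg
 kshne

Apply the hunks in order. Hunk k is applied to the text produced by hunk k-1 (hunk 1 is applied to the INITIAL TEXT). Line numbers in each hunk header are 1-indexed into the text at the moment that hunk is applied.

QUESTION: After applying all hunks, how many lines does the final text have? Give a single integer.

Hunk 1: at line 9 remove [rhw] add [kshne,rqjpe] -> 12 lines: hgyur faf ihv ooyf qrdw tntq bid egouo nsg kshne rqjpe tol
Hunk 2: at line 3 remove [qrdw,tntq] add [wgdi] -> 11 lines: hgyur faf ihv ooyf wgdi bid egouo nsg kshne rqjpe tol
Hunk 3: at line 4 remove [wgdi,bid,egouo] add [brefo,rbll,pfxyh] -> 11 lines: hgyur faf ihv ooyf brefo rbll pfxyh nsg kshne rqjpe tol
Hunk 4: at line 1 remove [faf,ihv,ooyf] add [fwccs,crfg] -> 10 lines: hgyur fwccs crfg brefo rbll pfxyh nsg kshne rqjpe tol
Hunk 5: at line 2 remove [crfg,brefo,rbll] add [rfqn,vllvv,vjwp] -> 10 lines: hgyur fwccs rfqn vllvv vjwp pfxyh nsg kshne rqjpe tol
Hunk 6: at line 5 remove [pfxyh] add [wno,wdep,flet] -> 12 lines: hgyur fwccs rfqn vllvv vjwp wno wdep flet nsg kshne rqjpe tol
Hunk 7: at line 6 remove [flet] add [qxa,elvdz,gwx] -> 14 lines: hgyur fwccs rfqn vllvv vjwp wno wdep qxa elvdz gwx nsg kshne rqjpe tol
Final line count: 14

Answer: 14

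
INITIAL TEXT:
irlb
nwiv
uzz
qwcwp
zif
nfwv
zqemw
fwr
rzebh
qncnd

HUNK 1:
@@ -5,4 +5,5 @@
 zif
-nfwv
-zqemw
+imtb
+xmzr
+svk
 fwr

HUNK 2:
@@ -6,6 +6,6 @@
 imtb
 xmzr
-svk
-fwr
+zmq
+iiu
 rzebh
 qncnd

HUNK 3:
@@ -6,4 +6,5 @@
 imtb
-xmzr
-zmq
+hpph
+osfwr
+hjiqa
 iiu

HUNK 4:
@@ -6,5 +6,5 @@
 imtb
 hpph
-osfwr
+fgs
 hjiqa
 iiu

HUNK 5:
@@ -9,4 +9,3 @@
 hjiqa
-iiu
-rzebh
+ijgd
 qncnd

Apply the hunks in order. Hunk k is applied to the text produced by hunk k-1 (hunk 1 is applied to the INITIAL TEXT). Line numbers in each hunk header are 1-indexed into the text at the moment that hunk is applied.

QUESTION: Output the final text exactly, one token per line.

Answer: irlb
nwiv
uzz
qwcwp
zif
imtb
hpph
fgs
hjiqa
ijgd
qncnd

Derivation:
Hunk 1: at line 5 remove [nfwv,zqemw] add [imtb,xmzr,svk] -> 11 lines: irlb nwiv uzz qwcwp zif imtb xmzr svk fwr rzebh qncnd
Hunk 2: at line 6 remove [svk,fwr] add [zmq,iiu] -> 11 lines: irlb nwiv uzz qwcwp zif imtb xmzr zmq iiu rzebh qncnd
Hunk 3: at line 6 remove [xmzr,zmq] add [hpph,osfwr,hjiqa] -> 12 lines: irlb nwiv uzz qwcwp zif imtb hpph osfwr hjiqa iiu rzebh qncnd
Hunk 4: at line 6 remove [osfwr] add [fgs] -> 12 lines: irlb nwiv uzz qwcwp zif imtb hpph fgs hjiqa iiu rzebh qncnd
Hunk 5: at line 9 remove [iiu,rzebh] add [ijgd] -> 11 lines: irlb nwiv uzz qwcwp zif imtb hpph fgs hjiqa ijgd qncnd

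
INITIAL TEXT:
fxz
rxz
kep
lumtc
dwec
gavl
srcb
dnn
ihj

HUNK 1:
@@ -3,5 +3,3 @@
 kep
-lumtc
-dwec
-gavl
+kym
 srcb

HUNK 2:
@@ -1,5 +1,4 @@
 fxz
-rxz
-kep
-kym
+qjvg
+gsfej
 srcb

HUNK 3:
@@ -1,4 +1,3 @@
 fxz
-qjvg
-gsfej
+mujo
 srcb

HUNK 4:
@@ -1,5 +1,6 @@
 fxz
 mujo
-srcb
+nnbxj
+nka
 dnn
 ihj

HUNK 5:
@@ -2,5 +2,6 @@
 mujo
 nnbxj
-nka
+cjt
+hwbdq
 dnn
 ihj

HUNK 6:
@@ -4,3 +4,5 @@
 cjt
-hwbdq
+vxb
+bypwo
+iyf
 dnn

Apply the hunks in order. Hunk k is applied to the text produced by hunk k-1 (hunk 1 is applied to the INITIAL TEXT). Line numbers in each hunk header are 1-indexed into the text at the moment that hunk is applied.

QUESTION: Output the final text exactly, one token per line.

Answer: fxz
mujo
nnbxj
cjt
vxb
bypwo
iyf
dnn
ihj

Derivation:
Hunk 1: at line 3 remove [lumtc,dwec,gavl] add [kym] -> 7 lines: fxz rxz kep kym srcb dnn ihj
Hunk 2: at line 1 remove [rxz,kep,kym] add [qjvg,gsfej] -> 6 lines: fxz qjvg gsfej srcb dnn ihj
Hunk 3: at line 1 remove [qjvg,gsfej] add [mujo] -> 5 lines: fxz mujo srcb dnn ihj
Hunk 4: at line 1 remove [srcb] add [nnbxj,nka] -> 6 lines: fxz mujo nnbxj nka dnn ihj
Hunk 5: at line 2 remove [nka] add [cjt,hwbdq] -> 7 lines: fxz mujo nnbxj cjt hwbdq dnn ihj
Hunk 6: at line 4 remove [hwbdq] add [vxb,bypwo,iyf] -> 9 lines: fxz mujo nnbxj cjt vxb bypwo iyf dnn ihj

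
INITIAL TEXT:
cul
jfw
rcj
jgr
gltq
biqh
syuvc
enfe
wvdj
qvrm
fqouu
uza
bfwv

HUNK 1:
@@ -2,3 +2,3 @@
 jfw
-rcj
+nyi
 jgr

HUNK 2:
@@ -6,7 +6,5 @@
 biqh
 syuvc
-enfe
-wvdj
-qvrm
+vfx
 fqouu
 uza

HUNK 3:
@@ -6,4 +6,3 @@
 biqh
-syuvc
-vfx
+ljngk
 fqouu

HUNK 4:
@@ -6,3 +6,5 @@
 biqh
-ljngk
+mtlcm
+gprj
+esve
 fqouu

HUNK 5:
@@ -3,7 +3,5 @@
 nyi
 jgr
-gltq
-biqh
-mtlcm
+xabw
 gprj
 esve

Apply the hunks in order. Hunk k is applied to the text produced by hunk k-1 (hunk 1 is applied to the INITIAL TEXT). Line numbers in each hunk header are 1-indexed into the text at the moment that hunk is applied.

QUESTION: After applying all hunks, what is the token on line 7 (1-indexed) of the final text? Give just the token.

Answer: esve

Derivation:
Hunk 1: at line 2 remove [rcj] add [nyi] -> 13 lines: cul jfw nyi jgr gltq biqh syuvc enfe wvdj qvrm fqouu uza bfwv
Hunk 2: at line 6 remove [enfe,wvdj,qvrm] add [vfx] -> 11 lines: cul jfw nyi jgr gltq biqh syuvc vfx fqouu uza bfwv
Hunk 3: at line 6 remove [syuvc,vfx] add [ljngk] -> 10 lines: cul jfw nyi jgr gltq biqh ljngk fqouu uza bfwv
Hunk 4: at line 6 remove [ljngk] add [mtlcm,gprj,esve] -> 12 lines: cul jfw nyi jgr gltq biqh mtlcm gprj esve fqouu uza bfwv
Hunk 5: at line 3 remove [gltq,biqh,mtlcm] add [xabw] -> 10 lines: cul jfw nyi jgr xabw gprj esve fqouu uza bfwv
Final line 7: esve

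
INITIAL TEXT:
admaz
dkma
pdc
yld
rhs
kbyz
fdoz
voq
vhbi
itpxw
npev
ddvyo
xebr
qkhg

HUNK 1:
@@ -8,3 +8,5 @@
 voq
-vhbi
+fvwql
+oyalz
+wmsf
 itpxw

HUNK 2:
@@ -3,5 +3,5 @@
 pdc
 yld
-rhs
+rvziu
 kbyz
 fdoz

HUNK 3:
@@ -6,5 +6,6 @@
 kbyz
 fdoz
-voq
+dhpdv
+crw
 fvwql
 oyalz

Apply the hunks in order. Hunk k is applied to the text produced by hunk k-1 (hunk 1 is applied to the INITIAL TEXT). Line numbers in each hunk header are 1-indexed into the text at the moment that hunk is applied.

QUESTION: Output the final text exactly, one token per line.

Answer: admaz
dkma
pdc
yld
rvziu
kbyz
fdoz
dhpdv
crw
fvwql
oyalz
wmsf
itpxw
npev
ddvyo
xebr
qkhg

Derivation:
Hunk 1: at line 8 remove [vhbi] add [fvwql,oyalz,wmsf] -> 16 lines: admaz dkma pdc yld rhs kbyz fdoz voq fvwql oyalz wmsf itpxw npev ddvyo xebr qkhg
Hunk 2: at line 3 remove [rhs] add [rvziu] -> 16 lines: admaz dkma pdc yld rvziu kbyz fdoz voq fvwql oyalz wmsf itpxw npev ddvyo xebr qkhg
Hunk 3: at line 6 remove [voq] add [dhpdv,crw] -> 17 lines: admaz dkma pdc yld rvziu kbyz fdoz dhpdv crw fvwql oyalz wmsf itpxw npev ddvyo xebr qkhg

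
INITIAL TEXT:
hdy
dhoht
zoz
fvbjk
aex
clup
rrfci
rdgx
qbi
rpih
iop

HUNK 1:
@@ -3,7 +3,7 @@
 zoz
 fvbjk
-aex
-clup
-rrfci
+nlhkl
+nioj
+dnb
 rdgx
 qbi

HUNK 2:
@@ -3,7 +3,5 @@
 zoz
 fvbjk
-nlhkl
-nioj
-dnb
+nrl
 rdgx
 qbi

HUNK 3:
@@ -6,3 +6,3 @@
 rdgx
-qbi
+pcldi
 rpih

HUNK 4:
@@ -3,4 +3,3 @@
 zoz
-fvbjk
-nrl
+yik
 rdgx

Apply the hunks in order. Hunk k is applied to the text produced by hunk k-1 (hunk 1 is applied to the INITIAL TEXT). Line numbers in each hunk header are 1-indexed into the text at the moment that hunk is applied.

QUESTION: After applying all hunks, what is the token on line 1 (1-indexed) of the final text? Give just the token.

Hunk 1: at line 3 remove [aex,clup,rrfci] add [nlhkl,nioj,dnb] -> 11 lines: hdy dhoht zoz fvbjk nlhkl nioj dnb rdgx qbi rpih iop
Hunk 2: at line 3 remove [nlhkl,nioj,dnb] add [nrl] -> 9 lines: hdy dhoht zoz fvbjk nrl rdgx qbi rpih iop
Hunk 3: at line 6 remove [qbi] add [pcldi] -> 9 lines: hdy dhoht zoz fvbjk nrl rdgx pcldi rpih iop
Hunk 4: at line 3 remove [fvbjk,nrl] add [yik] -> 8 lines: hdy dhoht zoz yik rdgx pcldi rpih iop
Final line 1: hdy

Answer: hdy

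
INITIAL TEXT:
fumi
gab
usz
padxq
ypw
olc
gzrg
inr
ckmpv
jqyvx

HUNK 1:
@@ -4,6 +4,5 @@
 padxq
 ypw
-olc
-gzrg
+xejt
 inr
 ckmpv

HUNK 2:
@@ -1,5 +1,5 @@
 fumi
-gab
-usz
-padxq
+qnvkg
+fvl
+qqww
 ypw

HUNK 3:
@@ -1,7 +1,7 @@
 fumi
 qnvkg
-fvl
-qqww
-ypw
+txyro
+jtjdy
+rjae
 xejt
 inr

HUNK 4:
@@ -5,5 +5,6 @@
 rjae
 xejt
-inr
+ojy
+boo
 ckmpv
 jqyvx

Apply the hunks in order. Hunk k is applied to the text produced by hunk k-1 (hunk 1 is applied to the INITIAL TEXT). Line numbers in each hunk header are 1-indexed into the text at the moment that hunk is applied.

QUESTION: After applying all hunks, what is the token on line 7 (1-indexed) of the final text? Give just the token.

Hunk 1: at line 4 remove [olc,gzrg] add [xejt] -> 9 lines: fumi gab usz padxq ypw xejt inr ckmpv jqyvx
Hunk 2: at line 1 remove [gab,usz,padxq] add [qnvkg,fvl,qqww] -> 9 lines: fumi qnvkg fvl qqww ypw xejt inr ckmpv jqyvx
Hunk 3: at line 1 remove [fvl,qqww,ypw] add [txyro,jtjdy,rjae] -> 9 lines: fumi qnvkg txyro jtjdy rjae xejt inr ckmpv jqyvx
Hunk 4: at line 5 remove [inr] add [ojy,boo] -> 10 lines: fumi qnvkg txyro jtjdy rjae xejt ojy boo ckmpv jqyvx
Final line 7: ojy

Answer: ojy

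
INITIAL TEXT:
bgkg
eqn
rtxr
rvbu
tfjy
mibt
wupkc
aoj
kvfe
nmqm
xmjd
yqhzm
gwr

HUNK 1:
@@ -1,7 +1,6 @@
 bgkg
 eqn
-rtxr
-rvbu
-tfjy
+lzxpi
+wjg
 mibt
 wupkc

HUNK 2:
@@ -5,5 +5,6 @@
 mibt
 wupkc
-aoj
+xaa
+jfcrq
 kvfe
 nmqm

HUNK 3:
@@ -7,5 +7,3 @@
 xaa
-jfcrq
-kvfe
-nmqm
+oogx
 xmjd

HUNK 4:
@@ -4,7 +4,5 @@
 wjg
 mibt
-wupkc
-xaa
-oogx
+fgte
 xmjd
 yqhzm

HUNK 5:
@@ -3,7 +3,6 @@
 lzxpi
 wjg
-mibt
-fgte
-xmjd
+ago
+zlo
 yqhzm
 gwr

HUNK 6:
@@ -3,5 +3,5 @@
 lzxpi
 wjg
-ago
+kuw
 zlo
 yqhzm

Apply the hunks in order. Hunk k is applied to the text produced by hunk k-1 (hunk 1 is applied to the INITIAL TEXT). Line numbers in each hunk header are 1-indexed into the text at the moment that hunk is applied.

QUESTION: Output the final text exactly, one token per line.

Hunk 1: at line 1 remove [rtxr,rvbu,tfjy] add [lzxpi,wjg] -> 12 lines: bgkg eqn lzxpi wjg mibt wupkc aoj kvfe nmqm xmjd yqhzm gwr
Hunk 2: at line 5 remove [aoj] add [xaa,jfcrq] -> 13 lines: bgkg eqn lzxpi wjg mibt wupkc xaa jfcrq kvfe nmqm xmjd yqhzm gwr
Hunk 3: at line 7 remove [jfcrq,kvfe,nmqm] add [oogx] -> 11 lines: bgkg eqn lzxpi wjg mibt wupkc xaa oogx xmjd yqhzm gwr
Hunk 4: at line 4 remove [wupkc,xaa,oogx] add [fgte] -> 9 lines: bgkg eqn lzxpi wjg mibt fgte xmjd yqhzm gwr
Hunk 5: at line 3 remove [mibt,fgte,xmjd] add [ago,zlo] -> 8 lines: bgkg eqn lzxpi wjg ago zlo yqhzm gwr
Hunk 6: at line 3 remove [ago] add [kuw] -> 8 lines: bgkg eqn lzxpi wjg kuw zlo yqhzm gwr

Answer: bgkg
eqn
lzxpi
wjg
kuw
zlo
yqhzm
gwr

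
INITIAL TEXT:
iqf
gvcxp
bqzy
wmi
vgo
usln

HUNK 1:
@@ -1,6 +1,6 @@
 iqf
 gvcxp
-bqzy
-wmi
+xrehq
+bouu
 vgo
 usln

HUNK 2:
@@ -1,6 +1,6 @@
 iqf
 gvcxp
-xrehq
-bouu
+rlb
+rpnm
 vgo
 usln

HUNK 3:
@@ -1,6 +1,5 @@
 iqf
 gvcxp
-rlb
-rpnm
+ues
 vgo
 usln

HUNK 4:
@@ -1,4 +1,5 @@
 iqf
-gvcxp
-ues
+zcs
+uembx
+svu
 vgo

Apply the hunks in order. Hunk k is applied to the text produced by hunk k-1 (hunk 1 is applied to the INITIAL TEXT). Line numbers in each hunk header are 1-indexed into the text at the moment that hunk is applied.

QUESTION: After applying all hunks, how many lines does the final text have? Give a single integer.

Hunk 1: at line 1 remove [bqzy,wmi] add [xrehq,bouu] -> 6 lines: iqf gvcxp xrehq bouu vgo usln
Hunk 2: at line 1 remove [xrehq,bouu] add [rlb,rpnm] -> 6 lines: iqf gvcxp rlb rpnm vgo usln
Hunk 3: at line 1 remove [rlb,rpnm] add [ues] -> 5 lines: iqf gvcxp ues vgo usln
Hunk 4: at line 1 remove [gvcxp,ues] add [zcs,uembx,svu] -> 6 lines: iqf zcs uembx svu vgo usln
Final line count: 6

Answer: 6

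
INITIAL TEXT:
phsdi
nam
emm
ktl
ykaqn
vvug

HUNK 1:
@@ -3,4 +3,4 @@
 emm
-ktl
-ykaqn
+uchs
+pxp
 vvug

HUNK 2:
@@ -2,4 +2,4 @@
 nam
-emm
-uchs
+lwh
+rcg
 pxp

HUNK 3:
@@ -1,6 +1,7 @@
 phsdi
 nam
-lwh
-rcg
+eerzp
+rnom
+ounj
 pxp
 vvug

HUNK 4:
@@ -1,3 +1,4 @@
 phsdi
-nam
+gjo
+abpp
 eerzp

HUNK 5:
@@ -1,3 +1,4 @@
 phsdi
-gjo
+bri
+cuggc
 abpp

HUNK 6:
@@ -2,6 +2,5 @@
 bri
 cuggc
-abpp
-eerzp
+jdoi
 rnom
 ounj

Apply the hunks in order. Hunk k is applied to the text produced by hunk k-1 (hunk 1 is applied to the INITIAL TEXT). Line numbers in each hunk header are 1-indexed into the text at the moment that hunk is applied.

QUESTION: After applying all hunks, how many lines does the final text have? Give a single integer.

Hunk 1: at line 3 remove [ktl,ykaqn] add [uchs,pxp] -> 6 lines: phsdi nam emm uchs pxp vvug
Hunk 2: at line 2 remove [emm,uchs] add [lwh,rcg] -> 6 lines: phsdi nam lwh rcg pxp vvug
Hunk 3: at line 1 remove [lwh,rcg] add [eerzp,rnom,ounj] -> 7 lines: phsdi nam eerzp rnom ounj pxp vvug
Hunk 4: at line 1 remove [nam] add [gjo,abpp] -> 8 lines: phsdi gjo abpp eerzp rnom ounj pxp vvug
Hunk 5: at line 1 remove [gjo] add [bri,cuggc] -> 9 lines: phsdi bri cuggc abpp eerzp rnom ounj pxp vvug
Hunk 6: at line 2 remove [abpp,eerzp] add [jdoi] -> 8 lines: phsdi bri cuggc jdoi rnom ounj pxp vvug
Final line count: 8

Answer: 8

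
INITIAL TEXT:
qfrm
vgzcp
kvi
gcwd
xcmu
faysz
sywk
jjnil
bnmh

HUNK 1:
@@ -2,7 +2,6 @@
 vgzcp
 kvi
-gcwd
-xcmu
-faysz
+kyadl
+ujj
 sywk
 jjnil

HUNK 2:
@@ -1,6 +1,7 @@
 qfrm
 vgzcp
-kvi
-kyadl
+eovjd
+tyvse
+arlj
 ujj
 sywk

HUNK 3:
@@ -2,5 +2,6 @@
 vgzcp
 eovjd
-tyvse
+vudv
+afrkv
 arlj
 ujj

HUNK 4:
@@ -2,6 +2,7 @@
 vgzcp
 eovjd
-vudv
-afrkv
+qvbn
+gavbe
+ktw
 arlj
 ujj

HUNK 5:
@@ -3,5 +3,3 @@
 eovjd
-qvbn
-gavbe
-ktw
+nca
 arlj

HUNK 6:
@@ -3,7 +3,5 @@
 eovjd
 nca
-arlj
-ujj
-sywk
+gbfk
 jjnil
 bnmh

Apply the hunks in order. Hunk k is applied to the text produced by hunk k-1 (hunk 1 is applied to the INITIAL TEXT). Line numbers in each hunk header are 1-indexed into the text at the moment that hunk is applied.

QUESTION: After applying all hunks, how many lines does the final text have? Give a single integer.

Hunk 1: at line 2 remove [gcwd,xcmu,faysz] add [kyadl,ujj] -> 8 lines: qfrm vgzcp kvi kyadl ujj sywk jjnil bnmh
Hunk 2: at line 1 remove [kvi,kyadl] add [eovjd,tyvse,arlj] -> 9 lines: qfrm vgzcp eovjd tyvse arlj ujj sywk jjnil bnmh
Hunk 3: at line 2 remove [tyvse] add [vudv,afrkv] -> 10 lines: qfrm vgzcp eovjd vudv afrkv arlj ujj sywk jjnil bnmh
Hunk 4: at line 2 remove [vudv,afrkv] add [qvbn,gavbe,ktw] -> 11 lines: qfrm vgzcp eovjd qvbn gavbe ktw arlj ujj sywk jjnil bnmh
Hunk 5: at line 3 remove [qvbn,gavbe,ktw] add [nca] -> 9 lines: qfrm vgzcp eovjd nca arlj ujj sywk jjnil bnmh
Hunk 6: at line 3 remove [arlj,ujj,sywk] add [gbfk] -> 7 lines: qfrm vgzcp eovjd nca gbfk jjnil bnmh
Final line count: 7

Answer: 7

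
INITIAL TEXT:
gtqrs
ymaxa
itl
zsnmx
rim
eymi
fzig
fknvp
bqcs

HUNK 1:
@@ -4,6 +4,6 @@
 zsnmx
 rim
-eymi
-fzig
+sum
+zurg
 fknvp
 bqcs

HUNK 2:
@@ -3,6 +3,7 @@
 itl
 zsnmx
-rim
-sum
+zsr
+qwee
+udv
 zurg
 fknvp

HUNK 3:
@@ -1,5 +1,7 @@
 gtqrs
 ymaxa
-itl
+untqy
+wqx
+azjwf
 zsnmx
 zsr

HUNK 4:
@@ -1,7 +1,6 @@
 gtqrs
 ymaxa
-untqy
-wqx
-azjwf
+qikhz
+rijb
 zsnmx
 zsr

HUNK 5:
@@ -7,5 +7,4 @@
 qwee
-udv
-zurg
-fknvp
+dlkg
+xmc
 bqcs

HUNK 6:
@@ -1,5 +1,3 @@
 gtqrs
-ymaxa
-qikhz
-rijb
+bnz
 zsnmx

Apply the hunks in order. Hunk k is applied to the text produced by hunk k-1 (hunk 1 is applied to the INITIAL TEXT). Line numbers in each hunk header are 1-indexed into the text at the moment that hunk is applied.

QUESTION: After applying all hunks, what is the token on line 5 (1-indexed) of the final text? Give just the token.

Hunk 1: at line 4 remove [eymi,fzig] add [sum,zurg] -> 9 lines: gtqrs ymaxa itl zsnmx rim sum zurg fknvp bqcs
Hunk 2: at line 3 remove [rim,sum] add [zsr,qwee,udv] -> 10 lines: gtqrs ymaxa itl zsnmx zsr qwee udv zurg fknvp bqcs
Hunk 3: at line 1 remove [itl] add [untqy,wqx,azjwf] -> 12 lines: gtqrs ymaxa untqy wqx azjwf zsnmx zsr qwee udv zurg fknvp bqcs
Hunk 4: at line 1 remove [untqy,wqx,azjwf] add [qikhz,rijb] -> 11 lines: gtqrs ymaxa qikhz rijb zsnmx zsr qwee udv zurg fknvp bqcs
Hunk 5: at line 7 remove [udv,zurg,fknvp] add [dlkg,xmc] -> 10 lines: gtqrs ymaxa qikhz rijb zsnmx zsr qwee dlkg xmc bqcs
Hunk 6: at line 1 remove [ymaxa,qikhz,rijb] add [bnz] -> 8 lines: gtqrs bnz zsnmx zsr qwee dlkg xmc bqcs
Final line 5: qwee

Answer: qwee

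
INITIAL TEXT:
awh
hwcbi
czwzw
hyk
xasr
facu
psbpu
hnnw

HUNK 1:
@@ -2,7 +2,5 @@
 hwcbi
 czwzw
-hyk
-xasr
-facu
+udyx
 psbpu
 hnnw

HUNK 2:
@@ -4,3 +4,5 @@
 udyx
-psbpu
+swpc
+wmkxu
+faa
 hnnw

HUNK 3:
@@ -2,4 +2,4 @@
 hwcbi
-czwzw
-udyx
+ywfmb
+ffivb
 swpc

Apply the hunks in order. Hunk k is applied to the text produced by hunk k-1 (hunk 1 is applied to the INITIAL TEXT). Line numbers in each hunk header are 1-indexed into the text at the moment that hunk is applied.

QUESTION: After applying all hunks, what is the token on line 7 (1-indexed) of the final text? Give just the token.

Hunk 1: at line 2 remove [hyk,xasr,facu] add [udyx] -> 6 lines: awh hwcbi czwzw udyx psbpu hnnw
Hunk 2: at line 4 remove [psbpu] add [swpc,wmkxu,faa] -> 8 lines: awh hwcbi czwzw udyx swpc wmkxu faa hnnw
Hunk 3: at line 2 remove [czwzw,udyx] add [ywfmb,ffivb] -> 8 lines: awh hwcbi ywfmb ffivb swpc wmkxu faa hnnw
Final line 7: faa

Answer: faa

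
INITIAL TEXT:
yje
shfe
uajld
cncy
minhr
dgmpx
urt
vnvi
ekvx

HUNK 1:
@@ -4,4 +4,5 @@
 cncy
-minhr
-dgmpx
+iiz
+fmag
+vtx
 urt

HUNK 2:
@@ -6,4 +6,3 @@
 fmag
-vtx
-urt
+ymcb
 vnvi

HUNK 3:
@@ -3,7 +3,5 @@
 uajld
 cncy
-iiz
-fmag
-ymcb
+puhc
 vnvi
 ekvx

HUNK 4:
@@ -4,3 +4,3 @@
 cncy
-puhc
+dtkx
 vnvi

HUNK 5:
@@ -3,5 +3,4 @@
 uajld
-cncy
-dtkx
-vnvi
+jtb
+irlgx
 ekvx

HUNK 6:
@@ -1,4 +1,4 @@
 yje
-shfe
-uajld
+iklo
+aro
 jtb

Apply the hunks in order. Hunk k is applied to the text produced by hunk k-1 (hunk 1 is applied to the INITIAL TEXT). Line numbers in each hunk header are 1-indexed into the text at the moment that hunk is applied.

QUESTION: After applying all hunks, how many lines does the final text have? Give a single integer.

Hunk 1: at line 4 remove [minhr,dgmpx] add [iiz,fmag,vtx] -> 10 lines: yje shfe uajld cncy iiz fmag vtx urt vnvi ekvx
Hunk 2: at line 6 remove [vtx,urt] add [ymcb] -> 9 lines: yje shfe uajld cncy iiz fmag ymcb vnvi ekvx
Hunk 3: at line 3 remove [iiz,fmag,ymcb] add [puhc] -> 7 lines: yje shfe uajld cncy puhc vnvi ekvx
Hunk 4: at line 4 remove [puhc] add [dtkx] -> 7 lines: yje shfe uajld cncy dtkx vnvi ekvx
Hunk 5: at line 3 remove [cncy,dtkx,vnvi] add [jtb,irlgx] -> 6 lines: yje shfe uajld jtb irlgx ekvx
Hunk 6: at line 1 remove [shfe,uajld] add [iklo,aro] -> 6 lines: yje iklo aro jtb irlgx ekvx
Final line count: 6

Answer: 6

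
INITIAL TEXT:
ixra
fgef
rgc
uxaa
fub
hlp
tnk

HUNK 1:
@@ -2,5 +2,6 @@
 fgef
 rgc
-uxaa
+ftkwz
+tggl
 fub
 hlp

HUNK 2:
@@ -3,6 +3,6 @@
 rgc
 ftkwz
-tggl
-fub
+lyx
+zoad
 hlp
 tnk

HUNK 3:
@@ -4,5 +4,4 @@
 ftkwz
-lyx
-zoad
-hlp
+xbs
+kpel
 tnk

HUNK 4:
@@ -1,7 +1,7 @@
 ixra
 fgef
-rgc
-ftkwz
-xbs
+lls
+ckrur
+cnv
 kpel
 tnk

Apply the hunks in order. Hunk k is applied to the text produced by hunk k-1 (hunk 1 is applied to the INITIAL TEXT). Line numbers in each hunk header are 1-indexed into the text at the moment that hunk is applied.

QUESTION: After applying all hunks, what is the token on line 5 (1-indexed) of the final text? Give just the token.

Hunk 1: at line 2 remove [uxaa] add [ftkwz,tggl] -> 8 lines: ixra fgef rgc ftkwz tggl fub hlp tnk
Hunk 2: at line 3 remove [tggl,fub] add [lyx,zoad] -> 8 lines: ixra fgef rgc ftkwz lyx zoad hlp tnk
Hunk 3: at line 4 remove [lyx,zoad,hlp] add [xbs,kpel] -> 7 lines: ixra fgef rgc ftkwz xbs kpel tnk
Hunk 4: at line 1 remove [rgc,ftkwz,xbs] add [lls,ckrur,cnv] -> 7 lines: ixra fgef lls ckrur cnv kpel tnk
Final line 5: cnv

Answer: cnv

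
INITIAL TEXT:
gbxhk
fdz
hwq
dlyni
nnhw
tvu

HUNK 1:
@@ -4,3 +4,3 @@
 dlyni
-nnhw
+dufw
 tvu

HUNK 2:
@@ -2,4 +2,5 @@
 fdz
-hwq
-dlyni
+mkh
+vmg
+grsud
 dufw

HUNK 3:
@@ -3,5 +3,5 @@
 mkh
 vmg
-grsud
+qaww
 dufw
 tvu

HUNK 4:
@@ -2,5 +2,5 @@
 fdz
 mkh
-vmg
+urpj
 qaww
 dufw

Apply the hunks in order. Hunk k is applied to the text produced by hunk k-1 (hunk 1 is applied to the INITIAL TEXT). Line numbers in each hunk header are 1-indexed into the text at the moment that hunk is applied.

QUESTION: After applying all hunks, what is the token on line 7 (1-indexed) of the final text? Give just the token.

Answer: tvu

Derivation:
Hunk 1: at line 4 remove [nnhw] add [dufw] -> 6 lines: gbxhk fdz hwq dlyni dufw tvu
Hunk 2: at line 2 remove [hwq,dlyni] add [mkh,vmg,grsud] -> 7 lines: gbxhk fdz mkh vmg grsud dufw tvu
Hunk 3: at line 3 remove [grsud] add [qaww] -> 7 lines: gbxhk fdz mkh vmg qaww dufw tvu
Hunk 4: at line 2 remove [vmg] add [urpj] -> 7 lines: gbxhk fdz mkh urpj qaww dufw tvu
Final line 7: tvu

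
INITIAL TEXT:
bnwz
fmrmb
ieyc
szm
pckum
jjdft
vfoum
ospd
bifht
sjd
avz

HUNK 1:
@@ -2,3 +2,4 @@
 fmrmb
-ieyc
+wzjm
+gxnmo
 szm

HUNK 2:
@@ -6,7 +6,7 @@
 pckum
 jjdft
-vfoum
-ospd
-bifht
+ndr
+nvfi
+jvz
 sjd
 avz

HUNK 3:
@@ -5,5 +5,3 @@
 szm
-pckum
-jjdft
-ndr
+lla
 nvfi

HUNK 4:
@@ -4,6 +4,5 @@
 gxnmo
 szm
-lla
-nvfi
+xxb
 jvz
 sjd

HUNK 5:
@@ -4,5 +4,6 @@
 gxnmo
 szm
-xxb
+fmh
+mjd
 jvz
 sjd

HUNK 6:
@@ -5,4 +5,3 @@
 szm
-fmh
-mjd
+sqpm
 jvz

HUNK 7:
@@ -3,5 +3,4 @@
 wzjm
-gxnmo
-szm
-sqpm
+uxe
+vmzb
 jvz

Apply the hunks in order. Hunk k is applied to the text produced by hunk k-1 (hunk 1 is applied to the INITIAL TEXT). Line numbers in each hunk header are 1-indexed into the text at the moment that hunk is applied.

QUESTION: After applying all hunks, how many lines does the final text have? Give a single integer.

Answer: 8

Derivation:
Hunk 1: at line 2 remove [ieyc] add [wzjm,gxnmo] -> 12 lines: bnwz fmrmb wzjm gxnmo szm pckum jjdft vfoum ospd bifht sjd avz
Hunk 2: at line 6 remove [vfoum,ospd,bifht] add [ndr,nvfi,jvz] -> 12 lines: bnwz fmrmb wzjm gxnmo szm pckum jjdft ndr nvfi jvz sjd avz
Hunk 3: at line 5 remove [pckum,jjdft,ndr] add [lla] -> 10 lines: bnwz fmrmb wzjm gxnmo szm lla nvfi jvz sjd avz
Hunk 4: at line 4 remove [lla,nvfi] add [xxb] -> 9 lines: bnwz fmrmb wzjm gxnmo szm xxb jvz sjd avz
Hunk 5: at line 4 remove [xxb] add [fmh,mjd] -> 10 lines: bnwz fmrmb wzjm gxnmo szm fmh mjd jvz sjd avz
Hunk 6: at line 5 remove [fmh,mjd] add [sqpm] -> 9 lines: bnwz fmrmb wzjm gxnmo szm sqpm jvz sjd avz
Hunk 7: at line 3 remove [gxnmo,szm,sqpm] add [uxe,vmzb] -> 8 lines: bnwz fmrmb wzjm uxe vmzb jvz sjd avz
Final line count: 8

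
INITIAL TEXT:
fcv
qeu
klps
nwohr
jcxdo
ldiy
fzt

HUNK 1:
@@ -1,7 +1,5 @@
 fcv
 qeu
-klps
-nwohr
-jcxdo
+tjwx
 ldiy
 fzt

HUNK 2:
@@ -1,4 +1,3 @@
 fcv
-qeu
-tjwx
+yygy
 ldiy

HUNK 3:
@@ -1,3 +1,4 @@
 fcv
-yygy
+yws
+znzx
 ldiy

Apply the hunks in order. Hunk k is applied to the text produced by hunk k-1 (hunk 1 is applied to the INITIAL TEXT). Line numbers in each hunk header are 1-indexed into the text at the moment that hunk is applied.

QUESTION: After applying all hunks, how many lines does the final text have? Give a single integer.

Answer: 5

Derivation:
Hunk 1: at line 1 remove [klps,nwohr,jcxdo] add [tjwx] -> 5 lines: fcv qeu tjwx ldiy fzt
Hunk 2: at line 1 remove [qeu,tjwx] add [yygy] -> 4 lines: fcv yygy ldiy fzt
Hunk 3: at line 1 remove [yygy] add [yws,znzx] -> 5 lines: fcv yws znzx ldiy fzt
Final line count: 5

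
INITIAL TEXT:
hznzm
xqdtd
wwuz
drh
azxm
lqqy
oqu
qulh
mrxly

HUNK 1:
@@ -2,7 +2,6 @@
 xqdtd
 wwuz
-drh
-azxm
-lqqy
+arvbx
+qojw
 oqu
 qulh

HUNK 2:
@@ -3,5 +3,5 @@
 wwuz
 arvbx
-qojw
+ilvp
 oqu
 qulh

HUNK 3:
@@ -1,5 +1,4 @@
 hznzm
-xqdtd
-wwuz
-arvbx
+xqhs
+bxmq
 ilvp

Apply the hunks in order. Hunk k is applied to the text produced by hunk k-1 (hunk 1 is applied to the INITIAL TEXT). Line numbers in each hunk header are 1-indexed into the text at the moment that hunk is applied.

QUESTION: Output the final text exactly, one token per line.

Hunk 1: at line 2 remove [drh,azxm,lqqy] add [arvbx,qojw] -> 8 lines: hznzm xqdtd wwuz arvbx qojw oqu qulh mrxly
Hunk 2: at line 3 remove [qojw] add [ilvp] -> 8 lines: hznzm xqdtd wwuz arvbx ilvp oqu qulh mrxly
Hunk 3: at line 1 remove [xqdtd,wwuz,arvbx] add [xqhs,bxmq] -> 7 lines: hznzm xqhs bxmq ilvp oqu qulh mrxly

Answer: hznzm
xqhs
bxmq
ilvp
oqu
qulh
mrxly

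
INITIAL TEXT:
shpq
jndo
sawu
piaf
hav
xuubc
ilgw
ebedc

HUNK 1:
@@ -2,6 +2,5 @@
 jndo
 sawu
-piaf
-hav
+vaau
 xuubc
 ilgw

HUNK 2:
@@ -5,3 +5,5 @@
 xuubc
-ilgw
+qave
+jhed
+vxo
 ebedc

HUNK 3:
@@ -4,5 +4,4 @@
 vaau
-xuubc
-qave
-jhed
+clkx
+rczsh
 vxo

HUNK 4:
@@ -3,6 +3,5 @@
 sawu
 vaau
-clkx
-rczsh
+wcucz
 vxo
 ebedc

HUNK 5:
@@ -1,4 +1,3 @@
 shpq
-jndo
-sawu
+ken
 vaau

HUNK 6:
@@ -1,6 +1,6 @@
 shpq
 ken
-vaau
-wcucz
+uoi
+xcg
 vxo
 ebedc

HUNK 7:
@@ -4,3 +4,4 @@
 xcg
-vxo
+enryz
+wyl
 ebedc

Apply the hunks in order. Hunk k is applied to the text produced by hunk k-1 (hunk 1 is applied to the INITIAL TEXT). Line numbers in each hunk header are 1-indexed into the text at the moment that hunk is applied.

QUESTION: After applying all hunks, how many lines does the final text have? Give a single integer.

Answer: 7

Derivation:
Hunk 1: at line 2 remove [piaf,hav] add [vaau] -> 7 lines: shpq jndo sawu vaau xuubc ilgw ebedc
Hunk 2: at line 5 remove [ilgw] add [qave,jhed,vxo] -> 9 lines: shpq jndo sawu vaau xuubc qave jhed vxo ebedc
Hunk 3: at line 4 remove [xuubc,qave,jhed] add [clkx,rczsh] -> 8 lines: shpq jndo sawu vaau clkx rczsh vxo ebedc
Hunk 4: at line 3 remove [clkx,rczsh] add [wcucz] -> 7 lines: shpq jndo sawu vaau wcucz vxo ebedc
Hunk 5: at line 1 remove [jndo,sawu] add [ken] -> 6 lines: shpq ken vaau wcucz vxo ebedc
Hunk 6: at line 1 remove [vaau,wcucz] add [uoi,xcg] -> 6 lines: shpq ken uoi xcg vxo ebedc
Hunk 7: at line 4 remove [vxo] add [enryz,wyl] -> 7 lines: shpq ken uoi xcg enryz wyl ebedc
Final line count: 7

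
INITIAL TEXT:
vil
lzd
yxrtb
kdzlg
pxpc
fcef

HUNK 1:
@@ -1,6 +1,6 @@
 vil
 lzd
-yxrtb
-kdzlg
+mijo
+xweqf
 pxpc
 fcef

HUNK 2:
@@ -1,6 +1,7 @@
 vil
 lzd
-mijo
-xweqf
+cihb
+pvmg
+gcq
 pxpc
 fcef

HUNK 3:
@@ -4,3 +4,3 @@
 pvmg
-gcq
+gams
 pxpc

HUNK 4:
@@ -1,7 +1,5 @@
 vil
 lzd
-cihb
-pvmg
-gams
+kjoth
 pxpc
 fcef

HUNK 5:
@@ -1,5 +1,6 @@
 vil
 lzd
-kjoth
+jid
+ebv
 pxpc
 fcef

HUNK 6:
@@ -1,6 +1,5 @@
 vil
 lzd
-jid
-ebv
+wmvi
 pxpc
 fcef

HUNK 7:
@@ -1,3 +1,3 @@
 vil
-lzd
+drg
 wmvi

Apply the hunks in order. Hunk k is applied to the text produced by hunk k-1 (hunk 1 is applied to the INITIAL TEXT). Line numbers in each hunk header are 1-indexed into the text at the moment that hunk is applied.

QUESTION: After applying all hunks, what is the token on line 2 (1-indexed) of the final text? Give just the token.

Hunk 1: at line 1 remove [yxrtb,kdzlg] add [mijo,xweqf] -> 6 lines: vil lzd mijo xweqf pxpc fcef
Hunk 2: at line 1 remove [mijo,xweqf] add [cihb,pvmg,gcq] -> 7 lines: vil lzd cihb pvmg gcq pxpc fcef
Hunk 3: at line 4 remove [gcq] add [gams] -> 7 lines: vil lzd cihb pvmg gams pxpc fcef
Hunk 4: at line 1 remove [cihb,pvmg,gams] add [kjoth] -> 5 lines: vil lzd kjoth pxpc fcef
Hunk 5: at line 1 remove [kjoth] add [jid,ebv] -> 6 lines: vil lzd jid ebv pxpc fcef
Hunk 6: at line 1 remove [jid,ebv] add [wmvi] -> 5 lines: vil lzd wmvi pxpc fcef
Hunk 7: at line 1 remove [lzd] add [drg] -> 5 lines: vil drg wmvi pxpc fcef
Final line 2: drg

Answer: drg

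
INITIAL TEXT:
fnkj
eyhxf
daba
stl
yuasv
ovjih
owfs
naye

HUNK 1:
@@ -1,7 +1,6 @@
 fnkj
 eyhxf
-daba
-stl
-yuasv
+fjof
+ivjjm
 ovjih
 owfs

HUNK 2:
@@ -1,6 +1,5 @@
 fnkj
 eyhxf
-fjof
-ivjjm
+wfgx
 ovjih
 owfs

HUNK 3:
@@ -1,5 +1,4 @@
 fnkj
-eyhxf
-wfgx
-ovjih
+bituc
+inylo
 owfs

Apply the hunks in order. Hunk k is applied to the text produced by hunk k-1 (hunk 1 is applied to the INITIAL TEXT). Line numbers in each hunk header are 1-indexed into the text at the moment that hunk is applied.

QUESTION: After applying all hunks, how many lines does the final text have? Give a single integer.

Answer: 5

Derivation:
Hunk 1: at line 1 remove [daba,stl,yuasv] add [fjof,ivjjm] -> 7 lines: fnkj eyhxf fjof ivjjm ovjih owfs naye
Hunk 2: at line 1 remove [fjof,ivjjm] add [wfgx] -> 6 lines: fnkj eyhxf wfgx ovjih owfs naye
Hunk 3: at line 1 remove [eyhxf,wfgx,ovjih] add [bituc,inylo] -> 5 lines: fnkj bituc inylo owfs naye
Final line count: 5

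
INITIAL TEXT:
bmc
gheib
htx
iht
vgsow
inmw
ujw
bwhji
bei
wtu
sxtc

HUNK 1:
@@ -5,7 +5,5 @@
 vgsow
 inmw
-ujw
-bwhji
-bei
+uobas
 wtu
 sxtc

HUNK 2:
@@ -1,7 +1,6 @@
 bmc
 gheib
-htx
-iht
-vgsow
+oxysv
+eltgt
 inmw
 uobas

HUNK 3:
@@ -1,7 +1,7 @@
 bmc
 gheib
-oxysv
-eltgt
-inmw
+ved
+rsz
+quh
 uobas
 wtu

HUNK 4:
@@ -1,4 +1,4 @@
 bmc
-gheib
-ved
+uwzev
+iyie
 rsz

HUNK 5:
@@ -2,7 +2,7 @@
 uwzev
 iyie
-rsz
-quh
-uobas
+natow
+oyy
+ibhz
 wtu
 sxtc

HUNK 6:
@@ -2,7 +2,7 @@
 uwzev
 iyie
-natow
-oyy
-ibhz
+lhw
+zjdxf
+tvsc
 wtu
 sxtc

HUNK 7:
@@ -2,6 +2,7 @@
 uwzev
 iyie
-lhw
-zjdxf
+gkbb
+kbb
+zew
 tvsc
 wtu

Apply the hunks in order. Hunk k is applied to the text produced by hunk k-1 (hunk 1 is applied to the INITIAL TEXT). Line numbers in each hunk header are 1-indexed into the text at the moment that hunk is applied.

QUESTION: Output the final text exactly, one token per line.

Answer: bmc
uwzev
iyie
gkbb
kbb
zew
tvsc
wtu
sxtc

Derivation:
Hunk 1: at line 5 remove [ujw,bwhji,bei] add [uobas] -> 9 lines: bmc gheib htx iht vgsow inmw uobas wtu sxtc
Hunk 2: at line 1 remove [htx,iht,vgsow] add [oxysv,eltgt] -> 8 lines: bmc gheib oxysv eltgt inmw uobas wtu sxtc
Hunk 3: at line 1 remove [oxysv,eltgt,inmw] add [ved,rsz,quh] -> 8 lines: bmc gheib ved rsz quh uobas wtu sxtc
Hunk 4: at line 1 remove [gheib,ved] add [uwzev,iyie] -> 8 lines: bmc uwzev iyie rsz quh uobas wtu sxtc
Hunk 5: at line 2 remove [rsz,quh,uobas] add [natow,oyy,ibhz] -> 8 lines: bmc uwzev iyie natow oyy ibhz wtu sxtc
Hunk 6: at line 2 remove [natow,oyy,ibhz] add [lhw,zjdxf,tvsc] -> 8 lines: bmc uwzev iyie lhw zjdxf tvsc wtu sxtc
Hunk 7: at line 2 remove [lhw,zjdxf] add [gkbb,kbb,zew] -> 9 lines: bmc uwzev iyie gkbb kbb zew tvsc wtu sxtc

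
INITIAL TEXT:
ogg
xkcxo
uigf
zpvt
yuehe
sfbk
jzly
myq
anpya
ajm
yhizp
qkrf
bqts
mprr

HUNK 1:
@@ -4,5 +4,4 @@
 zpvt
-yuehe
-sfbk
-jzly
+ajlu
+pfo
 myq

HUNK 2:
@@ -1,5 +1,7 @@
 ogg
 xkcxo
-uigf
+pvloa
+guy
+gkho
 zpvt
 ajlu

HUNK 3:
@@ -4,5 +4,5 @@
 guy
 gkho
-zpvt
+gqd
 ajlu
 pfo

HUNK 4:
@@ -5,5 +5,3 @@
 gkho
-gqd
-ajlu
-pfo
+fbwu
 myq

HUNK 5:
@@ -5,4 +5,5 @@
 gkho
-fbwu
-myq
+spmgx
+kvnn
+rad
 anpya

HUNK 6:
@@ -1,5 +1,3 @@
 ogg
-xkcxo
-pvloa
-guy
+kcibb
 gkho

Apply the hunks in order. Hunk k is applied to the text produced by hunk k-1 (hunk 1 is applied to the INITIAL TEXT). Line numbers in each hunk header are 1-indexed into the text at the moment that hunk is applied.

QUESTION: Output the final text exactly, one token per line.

Hunk 1: at line 4 remove [yuehe,sfbk,jzly] add [ajlu,pfo] -> 13 lines: ogg xkcxo uigf zpvt ajlu pfo myq anpya ajm yhizp qkrf bqts mprr
Hunk 2: at line 1 remove [uigf] add [pvloa,guy,gkho] -> 15 lines: ogg xkcxo pvloa guy gkho zpvt ajlu pfo myq anpya ajm yhizp qkrf bqts mprr
Hunk 3: at line 4 remove [zpvt] add [gqd] -> 15 lines: ogg xkcxo pvloa guy gkho gqd ajlu pfo myq anpya ajm yhizp qkrf bqts mprr
Hunk 4: at line 5 remove [gqd,ajlu,pfo] add [fbwu] -> 13 lines: ogg xkcxo pvloa guy gkho fbwu myq anpya ajm yhizp qkrf bqts mprr
Hunk 5: at line 5 remove [fbwu,myq] add [spmgx,kvnn,rad] -> 14 lines: ogg xkcxo pvloa guy gkho spmgx kvnn rad anpya ajm yhizp qkrf bqts mprr
Hunk 6: at line 1 remove [xkcxo,pvloa,guy] add [kcibb] -> 12 lines: ogg kcibb gkho spmgx kvnn rad anpya ajm yhizp qkrf bqts mprr

Answer: ogg
kcibb
gkho
spmgx
kvnn
rad
anpya
ajm
yhizp
qkrf
bqts
mprr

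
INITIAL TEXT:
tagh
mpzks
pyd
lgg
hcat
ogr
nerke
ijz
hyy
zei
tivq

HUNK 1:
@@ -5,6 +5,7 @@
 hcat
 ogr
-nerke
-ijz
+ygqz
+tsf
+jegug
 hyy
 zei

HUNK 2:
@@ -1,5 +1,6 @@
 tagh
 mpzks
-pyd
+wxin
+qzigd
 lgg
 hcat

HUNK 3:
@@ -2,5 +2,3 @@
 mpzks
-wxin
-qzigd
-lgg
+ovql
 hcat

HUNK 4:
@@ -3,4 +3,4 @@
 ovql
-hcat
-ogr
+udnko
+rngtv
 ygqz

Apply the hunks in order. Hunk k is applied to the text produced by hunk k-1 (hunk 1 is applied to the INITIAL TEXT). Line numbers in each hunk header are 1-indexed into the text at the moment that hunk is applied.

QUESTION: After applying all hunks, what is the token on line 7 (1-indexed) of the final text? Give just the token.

Answer: tsf

Derivation:
Hunk 1: at line 5 remove [nerke,ijz] add [ygqz,tsf,jegug] -> 12 lines: tagh mpzks pyd lgg hcat ogr ygqz tsf jegug hyy zei tivq
Hunk 2: at line 1 remove [pyd] add [wxin,qzigd] -> 13 lines: tagh mpzks wxin qzigd lgg hcat ogr ygqz tsf jegug hyy zei tivq
Hunk 3: at line 2 remove [wxin,qzigd,lgg] add [ovql] -> 11 lines: tagh mpzks ovql hcat ogr ygqz tsf jegug hyy zei tivq
Hunk 4: at line 3 remove [hcat,ogr] add [udnko,rngtv] -> 11 lines: tagh mpzks ovql udnko rngtv ygqz tsf jegug hyy zei tivq
Final line 7: tsf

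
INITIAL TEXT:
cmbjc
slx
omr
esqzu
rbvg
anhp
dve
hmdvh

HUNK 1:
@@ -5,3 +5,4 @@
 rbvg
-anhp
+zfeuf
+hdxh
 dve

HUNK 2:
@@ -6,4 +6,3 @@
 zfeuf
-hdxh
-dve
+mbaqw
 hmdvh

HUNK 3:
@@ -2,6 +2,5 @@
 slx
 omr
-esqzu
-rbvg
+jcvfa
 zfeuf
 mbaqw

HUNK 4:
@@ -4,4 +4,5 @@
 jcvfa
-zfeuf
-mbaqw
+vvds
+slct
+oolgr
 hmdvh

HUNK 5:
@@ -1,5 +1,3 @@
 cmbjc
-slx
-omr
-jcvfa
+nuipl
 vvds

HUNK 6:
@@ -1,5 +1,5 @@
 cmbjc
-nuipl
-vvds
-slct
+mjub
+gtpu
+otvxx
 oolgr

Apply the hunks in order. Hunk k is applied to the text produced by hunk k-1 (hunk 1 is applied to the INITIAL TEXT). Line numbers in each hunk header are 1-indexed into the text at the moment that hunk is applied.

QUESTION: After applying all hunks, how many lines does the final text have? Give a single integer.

Hunk 1: at line 5 remove [anhp] add [zfeuf,hdxh] -> 9 lines: cmbjc slx omr esqzu rbvg zfeuf hdxh dve hmdvh
Hunk 2: at line 6 remove [hdxh,dve] add [mbaqw] -> 8 lines: cmbjc slx omr esqzu rbvg zfeuf mbaqw hmdvh
Hunk 3: at line 2 remove [esqzu,rbvg] add [jcvfa] -> 7 lines: cmbjc slx omr jcvfa zfeuf mbaqw hmdvh
Hunk 4: at line 4 remove [zfeuf,mbaqw] add [vvds,slct,oolgr] -> 8 lines: cmbjc slx omr jcvfa vvds slct oolgr hmdvh
Hunk 5: at line 1 remove [slx,omr,jcvfa] add [nuipl] -> 6 lines: cmbjc nuipl vvds slct oolgr hmdvh
Hunk 6: at line 1 remove [nuipl,vvds,slct] add [mjub,gtpu,otvxx] -> 6 lines: cmbjc mjub gtpu otvxx oolgr hmdvh
Final line count: 6

Answer: 6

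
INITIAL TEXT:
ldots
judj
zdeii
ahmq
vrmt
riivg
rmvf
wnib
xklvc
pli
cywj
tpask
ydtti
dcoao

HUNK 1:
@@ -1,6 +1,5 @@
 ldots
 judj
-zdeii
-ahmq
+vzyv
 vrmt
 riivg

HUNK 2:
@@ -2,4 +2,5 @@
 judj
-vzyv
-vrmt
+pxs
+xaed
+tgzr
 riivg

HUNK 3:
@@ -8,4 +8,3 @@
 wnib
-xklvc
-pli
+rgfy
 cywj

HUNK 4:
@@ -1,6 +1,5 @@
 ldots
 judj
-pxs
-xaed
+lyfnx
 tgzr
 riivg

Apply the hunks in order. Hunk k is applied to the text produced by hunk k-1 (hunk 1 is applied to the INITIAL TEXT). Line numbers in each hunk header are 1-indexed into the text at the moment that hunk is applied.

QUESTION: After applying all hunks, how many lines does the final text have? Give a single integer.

Hunk 1: at line 1 remove [zdeii,ahmq] add [vzyv] -> 13 lines: ldots judj vzyv vrmt riivg rmvf wnib xklvc pli cywj tpask ydtti dcoao
Hunk 2: at line 2 remove [vzyv,vrmt] add [pxs,xaed,tgzr] -> 14 lines: ldots judj pxs xaed tgzr riivg rmvf wnib xklvc pli cywj tpask ydtti dcoao
Hunk 3: at line 8 remove [xklvc,pli] add [rgfy] -> 13 lines: ldots judj pxs xaed tgzr riivg rmvf wnib rgfy cywj tpask ydtti dcoao
Hunk 4: at line 1 remove [pxs,xaed] add [lyfnx] -> 12 lines: ldots judj lyfnx tgzr riivg rmvf wnib rgfy cywj tpask ydtti dcoao
Final line count: 12

Answer: 12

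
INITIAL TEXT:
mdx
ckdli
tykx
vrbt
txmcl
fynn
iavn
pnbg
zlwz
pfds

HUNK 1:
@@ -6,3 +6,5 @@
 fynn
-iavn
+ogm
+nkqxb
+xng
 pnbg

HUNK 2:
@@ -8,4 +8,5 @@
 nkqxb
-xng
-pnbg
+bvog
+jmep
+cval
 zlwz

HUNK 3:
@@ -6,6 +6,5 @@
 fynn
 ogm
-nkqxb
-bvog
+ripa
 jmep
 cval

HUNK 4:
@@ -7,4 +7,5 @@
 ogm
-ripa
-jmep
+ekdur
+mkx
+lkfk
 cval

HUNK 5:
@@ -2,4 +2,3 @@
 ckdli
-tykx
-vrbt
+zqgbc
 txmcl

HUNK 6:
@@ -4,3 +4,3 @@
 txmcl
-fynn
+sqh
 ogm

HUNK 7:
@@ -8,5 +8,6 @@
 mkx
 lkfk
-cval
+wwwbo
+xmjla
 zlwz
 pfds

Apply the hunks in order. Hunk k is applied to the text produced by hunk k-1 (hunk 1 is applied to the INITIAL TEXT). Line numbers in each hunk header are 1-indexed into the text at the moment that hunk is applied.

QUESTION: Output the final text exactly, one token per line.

Answer: mdx
ckdli
zqgbc
txmcl
sqh
ogm
ekdur
mkx
lkfk
wwwbo
xmjla
zlwz
pfds

Derivation:
Hunk 1: at line 6 remove [iavn] add [ogm,nkqxb,xng] -> 12 lines: mdx ckdli tykx vrbt txmcl fynn ogm nkqxb xng pnbg zlwz pfds
Hunk 2: at line 8 remove [xng,pnbg] add [bvog,jmep,cval] -> 13 lines: mdx ckdli tykx vrbt txmcl fynn ogm nkqxb bvog jmep cval zlwz pfds
Hunk 3: at line 6 remove [nkqxb,bvog] add [ripa] -> 12 lines: mdx ckdli tykx vrbt txmcl fynn ogm ripa jmep cval zlwz pfds
Hunk 4: at line 7 remove [ripa,jmep] add [ekdur,mkx,lkfk] -> 13 lines: mdx ckdli tykx vrbt txmcl fynn ogm ekdur mkx lkfk cval zlwz pfds
Hunk 5: at line 2 remove [tykx,vrbt] add [zqgbc] -> 12 lines: mdx ckdli zqgbc txmcl fynn ogm ekdur mkx lkfk cval zlwz pfds
Hunk 6: at line 4 remove [fynn] add [sqh] -> 12 lines: mdx ckdli zqgbc txmcl sqh ogm ekdur mkx lkfk cval zlwz pfds
Hunk 7: at line 8 remove [cval] add [wwwbo,xmjla] -> 13 lines: mdx ckdli zqgbc txmcl sqh ogm ekdur mkx lkfk wwwbo xmjla zlwz pfds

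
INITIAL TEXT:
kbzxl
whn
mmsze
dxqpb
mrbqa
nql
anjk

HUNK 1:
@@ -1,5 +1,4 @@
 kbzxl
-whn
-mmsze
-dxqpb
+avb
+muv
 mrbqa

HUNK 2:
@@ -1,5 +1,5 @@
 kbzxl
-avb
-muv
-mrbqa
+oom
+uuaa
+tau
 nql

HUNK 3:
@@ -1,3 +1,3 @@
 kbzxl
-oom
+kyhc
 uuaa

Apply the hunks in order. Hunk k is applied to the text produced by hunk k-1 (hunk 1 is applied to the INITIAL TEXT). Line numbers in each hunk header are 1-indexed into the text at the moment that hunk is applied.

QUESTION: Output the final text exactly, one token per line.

Answer: kbzxl
kyhc
uuaa
tau
nql
anjk

Derivation:
Hunk 1: at line 1 remove [whn,mmsze,dxqpb] add [avb,muv] -> 6 lines: kbzxl avb muv mrbqa nql anjk
Hunk 2: at line 1 remove [avb,muv,mrbqa] add [oom,uuaa,tau] -> 6 lines: kbzxl oom uuaa tau nql anjk
Hunk 3: at line 1 remove [oom] add [kyhc] -> 6 lines: kbzxl kyhc uuaa tau nql anjk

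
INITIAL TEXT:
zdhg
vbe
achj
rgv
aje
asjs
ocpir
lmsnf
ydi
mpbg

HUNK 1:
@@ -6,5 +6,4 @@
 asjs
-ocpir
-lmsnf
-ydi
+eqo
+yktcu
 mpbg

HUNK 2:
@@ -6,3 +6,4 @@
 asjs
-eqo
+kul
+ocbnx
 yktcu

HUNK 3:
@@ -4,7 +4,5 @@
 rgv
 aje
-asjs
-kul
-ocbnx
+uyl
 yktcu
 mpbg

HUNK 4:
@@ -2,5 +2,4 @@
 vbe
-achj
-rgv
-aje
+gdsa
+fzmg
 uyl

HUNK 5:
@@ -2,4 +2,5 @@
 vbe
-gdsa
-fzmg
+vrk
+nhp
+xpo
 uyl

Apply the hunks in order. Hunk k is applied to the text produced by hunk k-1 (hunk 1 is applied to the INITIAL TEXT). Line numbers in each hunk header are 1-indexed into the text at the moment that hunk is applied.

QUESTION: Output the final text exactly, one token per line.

Hunk 1: at line 6 remove [ocpir,lmsnf,ydi] add [eqo,yktcu] -> 9 lines: zdhg vbe achj rgv aje asjs eqo yktcu mpbg
Hunk 2: at line 6 remove [eqo] add [kul,ocbnx] -> 10 lines: zdhg vbe achj rgv aje asjs kul ocbnx yktcu mpbg
Hunk 3: at line 4 remove [asjs,kul,ocbnx] add [uyl] -> 8 lines: zdhg vbe achj rgv aje uyl yktcu mpbg
Hunk 4: at line 2 remove [achj,rgv,aje] add [gdsa,fzmg] -> 7 lines: zdhg vbe gdsa fzmg uyl yktcu mpbg
Hunk 5: at line 2 remove [gdsa,fzmg] add [vrk,nhp,xpo] -> 8 lines: zdhg vbe vrk nhp xpo uyl yktcu mpbg

Answer: zdhg
vbe
vrk
nhp
xpo
uyl
yktcu
mpbg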